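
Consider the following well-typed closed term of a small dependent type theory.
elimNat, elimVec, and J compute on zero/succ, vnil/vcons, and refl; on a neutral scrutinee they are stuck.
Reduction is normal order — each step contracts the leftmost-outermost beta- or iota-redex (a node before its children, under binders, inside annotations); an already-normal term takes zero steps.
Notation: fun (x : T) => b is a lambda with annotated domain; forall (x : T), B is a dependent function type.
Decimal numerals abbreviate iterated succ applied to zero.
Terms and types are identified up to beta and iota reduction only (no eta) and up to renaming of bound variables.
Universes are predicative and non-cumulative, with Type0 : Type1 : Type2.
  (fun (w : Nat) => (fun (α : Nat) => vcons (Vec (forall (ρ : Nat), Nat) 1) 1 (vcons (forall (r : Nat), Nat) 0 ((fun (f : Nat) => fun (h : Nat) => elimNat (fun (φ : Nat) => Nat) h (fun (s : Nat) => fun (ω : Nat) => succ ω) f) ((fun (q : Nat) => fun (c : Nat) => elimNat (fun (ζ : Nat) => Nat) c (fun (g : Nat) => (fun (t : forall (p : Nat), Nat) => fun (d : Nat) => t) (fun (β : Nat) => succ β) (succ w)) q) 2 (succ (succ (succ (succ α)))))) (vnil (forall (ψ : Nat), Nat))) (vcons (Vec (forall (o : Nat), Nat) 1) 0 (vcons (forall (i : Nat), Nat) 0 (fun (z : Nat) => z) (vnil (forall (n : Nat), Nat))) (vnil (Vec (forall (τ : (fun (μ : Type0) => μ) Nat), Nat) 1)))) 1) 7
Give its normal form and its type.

normal form:
  vcons (Vec (forall (w : Nat), Nat) 1) 1 (vcons (forall (α : Nat), Nat) 0 (fun (ρ : Nat) => succ (succ (succ (succ (succ (succ (succ ρ))))))) (vnil (forall (r : Nat), Nat))) (vcons (Vec (forall (f : Nat), Nat) 1) 0 (vcons (forall (h : Nat), Nat) 0 (fun (φ : Nat) => φ) (vnil (forall (s : Nat), Nat))) (vnil (Vec (forall (ω : Nat), Nat) 1)))
inferred type:
  Vec (Vec (forall (w : Nat), Nat) 1) 2


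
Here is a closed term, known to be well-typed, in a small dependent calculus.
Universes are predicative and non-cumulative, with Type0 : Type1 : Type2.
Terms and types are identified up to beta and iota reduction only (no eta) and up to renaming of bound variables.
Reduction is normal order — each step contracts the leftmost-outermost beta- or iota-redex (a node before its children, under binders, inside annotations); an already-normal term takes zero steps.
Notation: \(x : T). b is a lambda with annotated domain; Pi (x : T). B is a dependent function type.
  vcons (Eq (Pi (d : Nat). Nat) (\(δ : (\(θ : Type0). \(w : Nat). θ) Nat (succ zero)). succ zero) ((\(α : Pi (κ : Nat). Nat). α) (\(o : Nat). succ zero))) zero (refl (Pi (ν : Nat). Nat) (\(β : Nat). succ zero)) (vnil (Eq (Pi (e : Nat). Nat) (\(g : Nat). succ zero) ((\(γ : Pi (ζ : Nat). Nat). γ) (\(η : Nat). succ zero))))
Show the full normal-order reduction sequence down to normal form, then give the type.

normal-order reduction:
  vcons (Eq (Pi (d : Nat). Nat) (\(δ : (\(θ : Type0). \(w : Nat). θ) Nat (succ zero)). succ zero) ((\(α : Pi (κ : Nat). Nat). α) (\(o : Nat). succ zero))) zero (refl (Pi (ν : Nat). Nat) (\(β : Nat). succ zero)) (vnil (Eq (Pi (e : Nat). Nat) (\(g : Nat). succ zero) ((\(γ : Pi (ζ : Nat). Nat). γ) (\(η : Nat). succ zero))))
  ~> vcons (Eq (Pi (d : Nat). Nat) (\(δ : (\(θ : Nat). Nat) (succ zero)). succ zero) ((\(w : Pi (α : Nat). Nat). w) (\(κ : Nat). succ zero))) zero (refl (Pi (o : Nat). Nat) (\(ν : Nat). succ zero)) (vnil (Eq (Pi (β : Nat). Nat) (\(e : Nat). succ zero) ((\(g : Pi (γ : Nat). Nat). g) (\(ζ : Nat). succ zero))))
  ~> vcons (Eq (Pi (d : Nat). Nat) (\(δ : Nat). succ zero) ((\(θ : Pi (w : Nat). Nat). θ) (\(α : Nat). succ zero))) zero (refl (Pi (κ : Nat). Nat) (\(o : Nat). succ zero)) (vnil (Eq (Pi (ν : Nat). Nat) (\(β : Nat). succ zero) ((\(e : Pi (g : Nat). Nat). e) (\(γ : Nat). succ zero))))
  ~> vcons (Eq (Pi (d : Nat). Nat) (\(δ : Nat). succ zero) (\(θ : Nat). succ zero)) zero (refl (Pi (w : Nat). Nat) (\(α : Nat). succ zero)) (vnil (Eq (Pi (κ : Nat). Nat) (\(o : Nat). succ zero) ((\(ν : Pi (β : Nat). Nat). ν) (\(e : Nat). succ zero))))
  ~> vcons (Eq (Pi (d : Nat). Nat) (\(δ : Nat). succ zero) (\(θ : Nat). succ zero)) zero (refl (Pi (w : Nat). Nat) (\(α : Nat). succ zero)) (vnil (Eq (Pi (κ : Nat). Nat) (\(o : Nat). succ zero) (\(ν : Nat). succ zero)))
type:
  Vec (Eq (Pi (d : Nat). Nat) (\(δ : Nat). succ zero) (\(θ : Nat). succ zero)) (succ zero)


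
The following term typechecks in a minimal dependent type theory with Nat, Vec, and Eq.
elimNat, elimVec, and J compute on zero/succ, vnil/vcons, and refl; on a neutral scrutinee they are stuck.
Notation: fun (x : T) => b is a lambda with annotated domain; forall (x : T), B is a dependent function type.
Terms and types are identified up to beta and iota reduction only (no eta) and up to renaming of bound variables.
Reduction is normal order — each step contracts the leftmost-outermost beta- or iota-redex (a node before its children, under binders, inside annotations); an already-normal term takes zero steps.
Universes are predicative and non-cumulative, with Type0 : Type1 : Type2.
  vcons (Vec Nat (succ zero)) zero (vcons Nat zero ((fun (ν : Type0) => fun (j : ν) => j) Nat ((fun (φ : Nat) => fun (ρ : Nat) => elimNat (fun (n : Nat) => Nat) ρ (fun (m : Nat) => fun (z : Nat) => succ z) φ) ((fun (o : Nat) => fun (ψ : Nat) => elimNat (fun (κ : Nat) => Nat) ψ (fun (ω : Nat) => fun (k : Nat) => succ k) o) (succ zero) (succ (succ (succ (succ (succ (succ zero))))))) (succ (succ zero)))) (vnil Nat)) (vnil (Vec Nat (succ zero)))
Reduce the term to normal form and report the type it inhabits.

reduced normal form:
  vcons (Vec Nat (succ zero)) zero (vcons Nat zero (succ (succ (succ (succ (succ (succ (succ (succ (succ zero))))))))) (vnil Nat)) (vnil (Vec Nat (succ zero)))
the term's type:
  Vec (Vec Nat (succ zero)) (succ zero)
observation: reduction starts at a beta-redex, and 32 normal-order steps reach the normal form.


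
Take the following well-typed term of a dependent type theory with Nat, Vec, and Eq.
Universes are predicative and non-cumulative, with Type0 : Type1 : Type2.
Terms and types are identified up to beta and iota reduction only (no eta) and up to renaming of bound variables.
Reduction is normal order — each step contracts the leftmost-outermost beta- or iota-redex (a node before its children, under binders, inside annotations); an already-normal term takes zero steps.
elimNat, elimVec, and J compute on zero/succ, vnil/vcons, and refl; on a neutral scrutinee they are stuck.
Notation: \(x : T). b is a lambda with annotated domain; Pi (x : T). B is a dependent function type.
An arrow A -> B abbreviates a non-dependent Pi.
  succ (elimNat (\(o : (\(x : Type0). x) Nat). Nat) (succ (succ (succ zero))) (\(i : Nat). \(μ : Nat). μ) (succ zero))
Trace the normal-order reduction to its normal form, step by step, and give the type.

normal-order reduction sequence:
  succ (elimNat (\(o : (\(x : Type0). x) Nat). Nat) (succ (succ (succ zero))) (\(i : Nat). \(μ : Nat). μ) (succ zero))
  ~> succ ((\(o : Nat). \(x : Nat). x) zero (elimNat (\(i : (\(μ : Type0). μ) Nat). Nat) (succ (succ (succ zero))) (\(η : Nat). \(c : Nat). c) zero))
  ~> succ ((\(o : Nat). o) (elimNat (\(x : (\(i : Type0). i) Nat). Nat) (succ (succ (succ zero))) (\(μ : Nat). \(η : Nat). η) zero))
  ~> succ (elimNat (\(o : (\(x : Type0). x) Nat). Nat) (succ (succ (succ zero))) (\(i : Nat). \(μ : Nat). μ) zero)
  ~> succ (succ (succ (succ zero)))
the term's type:
  Nat


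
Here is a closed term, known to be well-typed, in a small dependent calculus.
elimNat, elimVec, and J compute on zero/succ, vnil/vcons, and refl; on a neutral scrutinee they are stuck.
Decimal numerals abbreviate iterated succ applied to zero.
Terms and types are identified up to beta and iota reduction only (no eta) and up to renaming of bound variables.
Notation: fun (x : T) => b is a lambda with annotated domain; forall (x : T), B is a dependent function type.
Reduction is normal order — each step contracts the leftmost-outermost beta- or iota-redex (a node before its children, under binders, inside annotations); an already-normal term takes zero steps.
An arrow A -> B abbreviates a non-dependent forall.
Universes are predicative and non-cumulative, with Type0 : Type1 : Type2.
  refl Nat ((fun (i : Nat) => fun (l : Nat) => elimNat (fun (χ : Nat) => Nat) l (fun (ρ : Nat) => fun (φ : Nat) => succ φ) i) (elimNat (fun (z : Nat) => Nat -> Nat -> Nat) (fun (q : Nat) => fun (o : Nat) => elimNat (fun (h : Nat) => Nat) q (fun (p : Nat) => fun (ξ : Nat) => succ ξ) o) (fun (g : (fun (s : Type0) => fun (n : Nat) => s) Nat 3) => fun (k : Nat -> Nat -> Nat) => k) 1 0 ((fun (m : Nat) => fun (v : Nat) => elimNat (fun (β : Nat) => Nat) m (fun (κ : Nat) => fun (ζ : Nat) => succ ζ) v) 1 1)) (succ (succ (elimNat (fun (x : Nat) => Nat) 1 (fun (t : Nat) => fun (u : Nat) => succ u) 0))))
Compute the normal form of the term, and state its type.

reduced normal form:
  refl Nat 5
the term's type:
  Eq Nat 5 5


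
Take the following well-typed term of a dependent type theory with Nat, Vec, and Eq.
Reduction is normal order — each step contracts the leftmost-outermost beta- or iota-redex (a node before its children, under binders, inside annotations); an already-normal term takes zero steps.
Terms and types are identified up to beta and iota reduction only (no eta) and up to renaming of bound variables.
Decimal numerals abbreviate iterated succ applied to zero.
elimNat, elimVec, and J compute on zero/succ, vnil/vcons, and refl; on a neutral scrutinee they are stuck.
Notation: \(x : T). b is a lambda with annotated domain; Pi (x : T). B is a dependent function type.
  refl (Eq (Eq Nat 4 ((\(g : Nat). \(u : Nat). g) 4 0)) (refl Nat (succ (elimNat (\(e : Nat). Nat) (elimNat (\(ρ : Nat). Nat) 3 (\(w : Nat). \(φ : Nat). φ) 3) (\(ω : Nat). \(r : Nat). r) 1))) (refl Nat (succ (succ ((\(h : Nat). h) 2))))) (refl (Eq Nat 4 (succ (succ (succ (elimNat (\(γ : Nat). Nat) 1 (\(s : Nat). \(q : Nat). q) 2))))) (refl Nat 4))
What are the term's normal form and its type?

reduced normal form:
  refl (Eq (Eq Nat 4 4) (refl Nat 4) (refl Nat 4)) (refl (Eq Nat 4 4) (refl Nat 4))
type:
  Eq (Eq (Eq Nat 4 4) (refl Nat 4) (refl Nat 4)) (refl (Eq Nat 4 4) (refl Nat 4)) (refl (Eq Nat 4 4) (refl Nat 4))


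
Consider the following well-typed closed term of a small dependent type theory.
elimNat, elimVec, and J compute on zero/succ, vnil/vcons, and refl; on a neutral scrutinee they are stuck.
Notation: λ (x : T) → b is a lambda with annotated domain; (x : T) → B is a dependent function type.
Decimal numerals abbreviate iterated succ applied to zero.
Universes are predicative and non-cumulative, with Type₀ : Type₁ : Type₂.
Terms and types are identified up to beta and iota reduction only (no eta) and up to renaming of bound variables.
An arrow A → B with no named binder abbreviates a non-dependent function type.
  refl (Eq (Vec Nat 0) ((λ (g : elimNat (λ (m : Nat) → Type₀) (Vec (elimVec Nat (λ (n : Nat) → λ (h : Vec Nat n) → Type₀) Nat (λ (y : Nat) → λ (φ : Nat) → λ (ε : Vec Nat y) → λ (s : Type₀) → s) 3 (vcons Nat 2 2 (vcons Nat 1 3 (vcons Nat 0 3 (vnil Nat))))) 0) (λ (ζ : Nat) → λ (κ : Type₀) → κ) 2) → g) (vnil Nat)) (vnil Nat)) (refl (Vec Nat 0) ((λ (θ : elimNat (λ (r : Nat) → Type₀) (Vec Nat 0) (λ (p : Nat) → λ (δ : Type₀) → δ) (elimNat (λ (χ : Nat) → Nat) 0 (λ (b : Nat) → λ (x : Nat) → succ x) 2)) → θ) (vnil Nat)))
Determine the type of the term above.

type:
  Eq (Eq (Vec Nat 0) (vnil Nat) (vnil Nat)) (refl (Vec Nat 0) (vnil Nat)) (refl (Vec Nat 0) (vnil Nat))


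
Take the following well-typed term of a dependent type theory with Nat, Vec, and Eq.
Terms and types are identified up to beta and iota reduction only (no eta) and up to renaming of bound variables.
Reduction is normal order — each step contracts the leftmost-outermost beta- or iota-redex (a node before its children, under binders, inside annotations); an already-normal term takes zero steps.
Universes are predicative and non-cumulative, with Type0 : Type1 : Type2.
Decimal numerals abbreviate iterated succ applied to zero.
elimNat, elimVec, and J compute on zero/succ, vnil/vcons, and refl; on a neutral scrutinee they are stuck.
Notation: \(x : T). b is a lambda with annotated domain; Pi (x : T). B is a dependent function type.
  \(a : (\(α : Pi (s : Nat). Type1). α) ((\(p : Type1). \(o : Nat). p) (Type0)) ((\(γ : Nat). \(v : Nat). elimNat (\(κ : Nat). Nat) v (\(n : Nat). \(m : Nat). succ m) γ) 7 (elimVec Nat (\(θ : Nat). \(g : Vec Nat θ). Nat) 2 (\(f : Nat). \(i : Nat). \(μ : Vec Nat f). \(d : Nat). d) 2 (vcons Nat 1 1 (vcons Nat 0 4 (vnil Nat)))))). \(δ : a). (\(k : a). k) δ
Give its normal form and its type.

reduced normal form:
  \(a : Type0). \(α : a). α
type:
  Pi (a : Type0). Pi (α : a). a
observation: 4 normal-order steps normalize the term, beginning with a beta-redex.


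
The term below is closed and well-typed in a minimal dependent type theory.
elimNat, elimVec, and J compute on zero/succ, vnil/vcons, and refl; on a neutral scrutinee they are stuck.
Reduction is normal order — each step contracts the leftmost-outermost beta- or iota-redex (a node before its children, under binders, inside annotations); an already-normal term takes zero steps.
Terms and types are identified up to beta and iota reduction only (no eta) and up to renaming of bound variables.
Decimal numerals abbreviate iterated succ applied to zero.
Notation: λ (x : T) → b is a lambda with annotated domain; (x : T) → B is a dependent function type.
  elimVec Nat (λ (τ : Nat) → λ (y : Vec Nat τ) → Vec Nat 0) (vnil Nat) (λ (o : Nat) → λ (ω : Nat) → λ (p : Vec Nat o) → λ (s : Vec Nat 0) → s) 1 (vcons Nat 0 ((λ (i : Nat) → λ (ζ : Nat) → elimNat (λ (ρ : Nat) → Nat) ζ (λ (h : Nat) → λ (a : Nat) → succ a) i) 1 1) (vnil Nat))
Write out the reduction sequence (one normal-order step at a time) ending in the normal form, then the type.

reduction (normal order):
  elimVec Nat (λ (τ : Nat) → λ (y : Vec Nat τ) → Vec Nat 0) (vnil Nat) (λ (o : Nat) → λ (ω : Nat) → λ (p : Vec Nat o) → λ (s : Vec Nat 0) → s) 1 (vcons Nat 0 ((λ (i : Nat) → λ (ζ : Nat) → elimNat (λ (ρ : Nat) → Nat) ζ (λ (h : Nat) → λ (a : Nat) → succ a) i) 1 1) (vnil Nat))
  ~> (λ (τ : Nat) → λ (y : Nat) → λ (o : Vec Nat τ) → λ (ω : Vec Nat 0) → ω) 0 ((λ (p : Nat) → λ (s : Nat) → elimNat (λ (i : Nat) → Nat) s (λ (ζ : Nat) → λ (ρ : Nat) → succ ρ) p) 1 1) (vnil Nat) (elimVec Nat (λ (h : Nat) → λ (a : Vec Nat h) → Vec Nat 0) (vnil Nat) (λ (ξ : Nat) → λ (c : Nat) → λ (f : Vec Nat ξ) → λ (v : Vec Nat 0) → v) 0 (vnil Nat))
  ~> (λ (τ : Nat) → λ (y : Vec Nat 0) → λ (o : Vec Nat 0) → o) ((λ (ω : Nat) → λ (p : Nat) → elimNat (λ (s : Nat) → Nat) p (λ (i : Nat) → λ (ζ : Nat) → succ ζ) ω) 1 1) (vnil Nat) (elimVec Nat (λ (ρ : Nat) → λ (h : Vec Nat ρ) → Vec Nat 0) (vnil Nat) (λ (a : Nat) → λ (ξ : Nat) → λ (c : Vec Nat a) → λ (f : Vec Nat 0) → f) 0 (vnil Nat))
  ~> (λ (τ : Vec Nat 0) → λ (y : Vec Nat 0) → y) (vnil Nat) (elimVec Nat (λ (o : Nat) → λ (ω : Vec Nat o) → Vec Nat 0) (vnil Nat) (λ (p : Nat) → λ (s : Nat) → λ (i : Vec Nat p) → λ (ζ : Vec Nat 0) → ζ) 0 (vnil Nat))
  ~> (λ (τ : Vec Nat 0) → τ) (elimVec Nat (λ (y : Nat) → λ (o : Vec Nat y) → Vec Nat 0) (vnil Nat) (λ (ω : Nat) → λ (p : Nat) → λ (s : Vec Nat ω) → λ (i : Vec Nat 0) → i) 0 (vnil Nat))
  ~> elimVec Nat (λ (τ : Nat) → λ (y : Vec Nat τ) → Vec Nat 0) (vnil Nat) (λ (o : Nat) → λ (ω : Nat) → λ (p : Vec Nat o) → λ (s : Vec Nat 0) → s) 0 (vnil Nat)
  ~> vnil Nat
the term's type:
  Vec Nat 0


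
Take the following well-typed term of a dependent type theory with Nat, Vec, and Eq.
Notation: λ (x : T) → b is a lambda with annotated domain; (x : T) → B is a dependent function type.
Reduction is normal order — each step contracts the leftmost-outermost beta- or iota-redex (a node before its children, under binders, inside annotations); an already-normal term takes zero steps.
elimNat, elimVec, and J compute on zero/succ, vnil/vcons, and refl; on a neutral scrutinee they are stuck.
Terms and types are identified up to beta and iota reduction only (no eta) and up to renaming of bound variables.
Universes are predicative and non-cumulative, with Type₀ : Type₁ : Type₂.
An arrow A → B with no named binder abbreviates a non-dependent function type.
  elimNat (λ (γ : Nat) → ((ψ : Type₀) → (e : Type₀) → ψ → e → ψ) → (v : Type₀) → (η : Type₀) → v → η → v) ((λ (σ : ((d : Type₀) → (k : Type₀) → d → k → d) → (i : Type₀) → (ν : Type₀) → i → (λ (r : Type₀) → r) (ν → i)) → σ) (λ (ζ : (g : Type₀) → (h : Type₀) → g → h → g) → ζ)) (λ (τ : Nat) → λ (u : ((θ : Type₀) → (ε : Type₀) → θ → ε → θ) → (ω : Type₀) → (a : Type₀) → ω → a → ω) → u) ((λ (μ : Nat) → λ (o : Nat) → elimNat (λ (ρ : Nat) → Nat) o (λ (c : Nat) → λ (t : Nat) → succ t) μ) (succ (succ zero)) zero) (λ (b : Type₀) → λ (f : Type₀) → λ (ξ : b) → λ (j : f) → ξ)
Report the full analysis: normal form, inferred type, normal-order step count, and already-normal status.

reduced normal form:
  λ (γ : Type₀) → λ (ψ : Type₀) → λ (e : γ) → λ (v : ψ) → e
the term's type:
  (γ : Type₀) → (ψ : Type₀) → γ → ψ → γ
normal-order step count: 18
already normal: no
first contracted redex: a beta-redex


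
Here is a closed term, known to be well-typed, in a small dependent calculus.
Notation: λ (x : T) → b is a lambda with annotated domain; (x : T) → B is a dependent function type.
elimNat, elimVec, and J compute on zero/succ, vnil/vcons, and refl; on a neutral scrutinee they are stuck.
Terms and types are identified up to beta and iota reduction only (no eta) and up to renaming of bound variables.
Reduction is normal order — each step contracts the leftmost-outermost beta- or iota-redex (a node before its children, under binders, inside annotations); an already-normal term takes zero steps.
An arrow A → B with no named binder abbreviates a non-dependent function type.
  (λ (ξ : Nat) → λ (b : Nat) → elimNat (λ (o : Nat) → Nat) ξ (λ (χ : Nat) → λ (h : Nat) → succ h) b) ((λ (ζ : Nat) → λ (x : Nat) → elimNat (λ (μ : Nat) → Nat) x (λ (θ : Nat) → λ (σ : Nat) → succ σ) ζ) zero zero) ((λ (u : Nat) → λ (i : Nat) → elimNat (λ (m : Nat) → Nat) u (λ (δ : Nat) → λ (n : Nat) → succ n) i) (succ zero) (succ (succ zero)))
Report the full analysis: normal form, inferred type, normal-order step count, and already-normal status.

resulting normal form:
  succ (succ (succ zero))
the term's type:
  Nat
steps to reach normal form (normal order): 24
started in normal form: no
first contracted redex: a beta-redex


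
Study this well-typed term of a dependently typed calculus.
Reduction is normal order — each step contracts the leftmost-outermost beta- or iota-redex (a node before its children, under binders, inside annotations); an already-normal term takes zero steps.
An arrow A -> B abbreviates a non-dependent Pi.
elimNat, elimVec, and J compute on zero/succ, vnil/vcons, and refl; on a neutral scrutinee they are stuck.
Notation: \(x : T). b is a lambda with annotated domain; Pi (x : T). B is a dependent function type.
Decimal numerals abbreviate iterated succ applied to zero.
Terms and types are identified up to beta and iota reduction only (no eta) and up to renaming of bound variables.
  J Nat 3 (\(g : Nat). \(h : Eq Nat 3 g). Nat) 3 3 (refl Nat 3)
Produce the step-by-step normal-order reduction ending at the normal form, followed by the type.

normal-order reduction:
  J Nat 3 (\(g : Nat). \(h : Eq Nat 3 g). Nat) 3 3 (refl Nat 3)
  ~> 3
type:
  Nat


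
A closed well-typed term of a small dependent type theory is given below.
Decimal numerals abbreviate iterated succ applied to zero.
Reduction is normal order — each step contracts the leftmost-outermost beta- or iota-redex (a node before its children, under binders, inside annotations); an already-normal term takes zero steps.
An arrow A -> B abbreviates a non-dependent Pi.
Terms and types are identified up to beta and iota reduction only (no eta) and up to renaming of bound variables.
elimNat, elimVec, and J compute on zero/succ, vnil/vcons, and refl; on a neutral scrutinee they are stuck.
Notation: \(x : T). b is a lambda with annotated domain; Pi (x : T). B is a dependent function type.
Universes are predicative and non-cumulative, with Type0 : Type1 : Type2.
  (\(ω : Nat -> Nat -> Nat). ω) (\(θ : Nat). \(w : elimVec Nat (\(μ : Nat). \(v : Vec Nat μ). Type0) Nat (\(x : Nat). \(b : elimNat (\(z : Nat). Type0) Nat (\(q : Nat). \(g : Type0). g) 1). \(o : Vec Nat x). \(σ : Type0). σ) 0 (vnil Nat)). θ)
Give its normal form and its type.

reduced normal form:
  \(ω : Nat). \(θ : Nat). ω
the term's type:
  Nat -> Nat -> Nat
observation: the first redex contracted is a beta-redex; the normal form is reached in 2 normal-order steps.


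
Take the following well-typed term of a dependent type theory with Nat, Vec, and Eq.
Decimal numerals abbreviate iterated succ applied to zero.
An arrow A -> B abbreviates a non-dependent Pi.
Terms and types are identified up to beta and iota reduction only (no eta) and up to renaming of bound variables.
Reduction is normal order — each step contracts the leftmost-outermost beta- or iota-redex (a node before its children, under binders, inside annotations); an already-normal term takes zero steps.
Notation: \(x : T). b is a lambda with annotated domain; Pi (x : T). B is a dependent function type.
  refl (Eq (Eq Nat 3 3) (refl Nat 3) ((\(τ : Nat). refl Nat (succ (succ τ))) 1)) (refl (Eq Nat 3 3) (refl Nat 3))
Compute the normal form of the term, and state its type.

resulting normal form:
  refl (Eq (Eq Nat 3 3) (refl Nat 3) (refl Nat 3)) (refl (Eq Nat 3 3) (refl Nat 3))
type:
  Eq (Eq (Eq Nat 3 3) (refl Nat 3) (refl Nat 3)) (refl (Eq Nat 3 3) (refl Nat 3)) (refl (Eq Nat 3 3) (refl Nat 3))
observation: 1 normal-order step normalize the term, beginning with a beta-redex.


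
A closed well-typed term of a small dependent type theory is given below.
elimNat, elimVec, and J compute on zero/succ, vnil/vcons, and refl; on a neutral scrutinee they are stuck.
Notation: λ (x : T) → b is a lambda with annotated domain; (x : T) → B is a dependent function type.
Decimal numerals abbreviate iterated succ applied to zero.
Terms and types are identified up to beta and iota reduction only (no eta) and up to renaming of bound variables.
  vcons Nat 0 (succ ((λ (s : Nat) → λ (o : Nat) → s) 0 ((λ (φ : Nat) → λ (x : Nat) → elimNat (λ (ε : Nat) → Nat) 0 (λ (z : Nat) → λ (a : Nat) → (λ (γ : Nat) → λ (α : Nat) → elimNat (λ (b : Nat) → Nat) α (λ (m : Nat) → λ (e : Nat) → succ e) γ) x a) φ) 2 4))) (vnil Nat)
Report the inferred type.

type:
  Vec Nat 1


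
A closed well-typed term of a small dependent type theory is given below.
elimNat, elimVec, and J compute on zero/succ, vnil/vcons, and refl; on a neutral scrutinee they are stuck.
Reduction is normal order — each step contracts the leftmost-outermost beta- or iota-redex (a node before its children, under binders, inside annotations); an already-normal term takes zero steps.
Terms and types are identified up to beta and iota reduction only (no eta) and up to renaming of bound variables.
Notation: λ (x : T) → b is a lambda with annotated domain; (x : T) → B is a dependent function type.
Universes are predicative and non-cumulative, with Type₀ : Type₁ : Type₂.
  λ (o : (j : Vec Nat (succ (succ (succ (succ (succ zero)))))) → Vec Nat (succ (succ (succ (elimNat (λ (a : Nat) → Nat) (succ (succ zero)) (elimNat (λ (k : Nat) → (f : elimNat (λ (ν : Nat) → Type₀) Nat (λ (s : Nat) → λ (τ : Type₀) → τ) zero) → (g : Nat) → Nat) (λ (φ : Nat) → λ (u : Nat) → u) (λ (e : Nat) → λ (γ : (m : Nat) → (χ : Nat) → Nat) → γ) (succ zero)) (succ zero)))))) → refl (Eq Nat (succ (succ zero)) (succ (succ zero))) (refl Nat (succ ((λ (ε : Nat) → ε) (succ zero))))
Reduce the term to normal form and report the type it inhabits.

resulting normal form:
  λ (o : (j : Vec Nat (succ (succ (succ (succ (succ zero)))))) → Vec Nat (succ (succ (succ (succ (succ zero)))))) → refl (Eq Nat (succ (succ zero)) (succ (succ zero))) (refl Nat (succ (succ zero)))
type:
  (o : (j : Vec Nat (succ (succ (succ (succ (succ zero)))))) → Vec Nat (succ (succ (succ (succ (succ zero)))))) → Eq (Eq Nat (succ (succ zero)) (succ (succ zero))) (refl Nat (succ (succ zero))) (refl Nat (succ (succ zero)))
observation: 9 normal-order steps normalize the term, beginning with an elimNat iota-redex.


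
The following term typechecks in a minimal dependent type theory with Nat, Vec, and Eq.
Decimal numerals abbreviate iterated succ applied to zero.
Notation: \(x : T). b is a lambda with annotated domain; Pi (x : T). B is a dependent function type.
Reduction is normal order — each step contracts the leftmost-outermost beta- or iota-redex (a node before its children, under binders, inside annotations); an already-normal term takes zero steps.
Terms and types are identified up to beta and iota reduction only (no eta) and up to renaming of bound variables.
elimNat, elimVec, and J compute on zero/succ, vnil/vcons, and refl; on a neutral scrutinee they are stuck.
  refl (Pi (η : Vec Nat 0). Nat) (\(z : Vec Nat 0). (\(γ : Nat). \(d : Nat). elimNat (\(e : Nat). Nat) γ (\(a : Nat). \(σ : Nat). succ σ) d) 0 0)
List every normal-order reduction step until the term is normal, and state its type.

reduction (normal order):
  refl (Pi (η : Vec Nat 0). Nat) (\(z : Vec Nat 0). (\(γ : Nat). \(d : Nat). elimNat (\(e : Nat). Nat) γ (\(a : Nat). \(σ : Nat). succ σ) d) 0 0)
  ~> refl (Pi (η : Vec Nat 0). Nat) (\(z : Vec Nat 0). (\(γ : Nat). elimNat (\(d : Nat). Nat) 0 (\(e : Nat). \(a : Nat). succ a) γ) 0)
  ~> refl (Pi (η : Vec Nat 0). Nat) (\(z : Vec Nat 0). elimNat (\(γ : Nat). Nat) 0 (\(d : Nat). \(e : Nat). succ e) 0)
  ~> refl (Pi (η : Vec Nat 0). Nat) (\(z : Vec Nat 0). 0)
inferred type:
  Eq (Pi (η : Vec Nat 0). Nat) (\(z : Vec Nat 0). 0) (\(γ : Vec Nat 0). 0)


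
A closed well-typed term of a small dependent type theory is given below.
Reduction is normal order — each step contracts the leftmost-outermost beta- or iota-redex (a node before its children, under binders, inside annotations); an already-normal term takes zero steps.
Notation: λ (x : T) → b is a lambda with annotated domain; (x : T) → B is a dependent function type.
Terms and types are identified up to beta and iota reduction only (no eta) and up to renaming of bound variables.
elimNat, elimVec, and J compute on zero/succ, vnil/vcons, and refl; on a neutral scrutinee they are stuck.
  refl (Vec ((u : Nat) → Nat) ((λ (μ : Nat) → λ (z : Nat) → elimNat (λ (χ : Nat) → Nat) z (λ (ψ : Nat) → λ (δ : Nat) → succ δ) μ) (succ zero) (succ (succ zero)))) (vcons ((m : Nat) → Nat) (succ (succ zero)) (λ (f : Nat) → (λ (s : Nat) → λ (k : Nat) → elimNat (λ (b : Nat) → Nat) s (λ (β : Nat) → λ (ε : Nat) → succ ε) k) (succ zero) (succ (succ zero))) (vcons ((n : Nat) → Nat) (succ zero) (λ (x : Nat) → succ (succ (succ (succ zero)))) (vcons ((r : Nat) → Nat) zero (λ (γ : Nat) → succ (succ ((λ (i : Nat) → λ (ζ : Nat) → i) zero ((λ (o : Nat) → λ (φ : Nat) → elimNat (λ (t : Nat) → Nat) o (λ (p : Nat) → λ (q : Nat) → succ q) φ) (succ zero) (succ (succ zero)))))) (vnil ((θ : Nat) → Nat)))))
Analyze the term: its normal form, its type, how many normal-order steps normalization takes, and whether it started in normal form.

normal form:
  refl (Vec ((u : Nat) → Nat) (succ (succ (succ zero)))) (vcons ((μ : Nat) → Nat) (succ (succ zero)) (λ (z : Nat) → succ (succ (succ zero))) (vcons ((χ : Nat) → Nat) (succ zero) (λ (ψ : Nat) → succ (succ (succ (succ zero)))) (vcons ((δ : Nat) → Nat) zero (λ (m : Nat) → succ (succ zero)) (vnil ((f : Nat) → Nat)))))
the term's type:
  Eq (Vec ((u : Nat) → Nat) (succ (succ (succ zero)))) (vcons ((μ : Nat) → Nat) (succ (succ zero)) (λ (z : Nat) → succ (succ (succ zero))) (vcons ((χ : Nat) → Nat) (succ zero) (λ (ψ : Nat) → succ (succ (succ (succ zero)))) (vcons ((δ : Nat) → Nat) zero (λ (m : Nat) → succ (succ zero)) (vnil ((f : Nat) → Nat))))) (vcons ((s : Nat) → Nat) (succ (succ zero)) (λ (k : Nat) → succ (succ (succ zero))) (vcons ((b : Nat) → Nat) (succ zero) (λ (β : Nat) → succ (succ (succ (succ zero)))) (vcons ((ε : Nat) → Nat) zero (λ (n : Nat) → succ (succ zero)) (vnil ((x : Nat) → Nat)))))
normal-order step count: 17
term was already normal: no
first redex: a beta-redex


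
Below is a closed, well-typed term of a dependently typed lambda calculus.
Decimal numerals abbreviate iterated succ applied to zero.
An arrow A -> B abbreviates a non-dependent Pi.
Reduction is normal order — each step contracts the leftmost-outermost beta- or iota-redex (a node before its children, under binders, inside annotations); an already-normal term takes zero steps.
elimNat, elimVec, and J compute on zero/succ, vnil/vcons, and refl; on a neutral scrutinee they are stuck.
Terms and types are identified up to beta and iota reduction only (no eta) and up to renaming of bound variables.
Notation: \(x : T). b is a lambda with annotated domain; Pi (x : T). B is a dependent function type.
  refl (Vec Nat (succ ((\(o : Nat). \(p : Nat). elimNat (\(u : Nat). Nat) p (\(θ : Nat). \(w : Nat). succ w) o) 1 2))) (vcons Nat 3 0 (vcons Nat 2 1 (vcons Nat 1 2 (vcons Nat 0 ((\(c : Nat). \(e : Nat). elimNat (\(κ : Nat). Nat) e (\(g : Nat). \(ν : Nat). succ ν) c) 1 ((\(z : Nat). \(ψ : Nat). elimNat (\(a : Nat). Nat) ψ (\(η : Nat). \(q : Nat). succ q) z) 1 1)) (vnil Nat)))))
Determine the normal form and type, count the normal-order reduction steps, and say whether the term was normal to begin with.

reduced normal form:
  refl (Vec Nat 4) (vcons Nat 3 0 (vcons Nat 2 1 (vcons Nat 1 2 (vcons Nat 0 3 (vnil Nat)))))
the term's type:
  Eq (Vec Nat 4) (vcons Nat 3 0 (vcons Nat 2 1 (vcons Nat 1 2 (vcons Nat 0 3 (vnil Nat))))) (vcons Nat 3 0 (vcons Nat 2 1 (vcons Nat 1 2 (vcons Nat 0 3 (vnil Nat)))))
normal-order step count: 18
term was already normal: no
first redex: a beta-redex


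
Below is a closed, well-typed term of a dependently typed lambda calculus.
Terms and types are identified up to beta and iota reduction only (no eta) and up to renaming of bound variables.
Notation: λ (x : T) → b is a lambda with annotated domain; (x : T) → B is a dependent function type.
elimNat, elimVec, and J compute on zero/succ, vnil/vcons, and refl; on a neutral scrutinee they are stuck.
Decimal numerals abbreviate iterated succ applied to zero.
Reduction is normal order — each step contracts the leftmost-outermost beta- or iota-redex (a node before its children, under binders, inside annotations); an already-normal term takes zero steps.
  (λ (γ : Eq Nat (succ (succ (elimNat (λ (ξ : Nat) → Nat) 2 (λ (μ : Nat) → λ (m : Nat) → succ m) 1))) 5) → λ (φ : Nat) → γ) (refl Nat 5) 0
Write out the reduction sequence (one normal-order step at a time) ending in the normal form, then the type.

reduction (normal order):
  (λ (γ : Eq Nat (succ (succ (elimNat (λ (ξ : Nat) → Nat) 2 (λ (μ : Nat) → λ (m : Nat) → succ m) 1))) 5) → λ (φ : Nat) → γ) (refl Nat 5) 0
  ~> (λ (γ : Nat) → refl Nat 5) 0
  ~> refl Nat 5
the term's type:
  Eq Nat 5 5


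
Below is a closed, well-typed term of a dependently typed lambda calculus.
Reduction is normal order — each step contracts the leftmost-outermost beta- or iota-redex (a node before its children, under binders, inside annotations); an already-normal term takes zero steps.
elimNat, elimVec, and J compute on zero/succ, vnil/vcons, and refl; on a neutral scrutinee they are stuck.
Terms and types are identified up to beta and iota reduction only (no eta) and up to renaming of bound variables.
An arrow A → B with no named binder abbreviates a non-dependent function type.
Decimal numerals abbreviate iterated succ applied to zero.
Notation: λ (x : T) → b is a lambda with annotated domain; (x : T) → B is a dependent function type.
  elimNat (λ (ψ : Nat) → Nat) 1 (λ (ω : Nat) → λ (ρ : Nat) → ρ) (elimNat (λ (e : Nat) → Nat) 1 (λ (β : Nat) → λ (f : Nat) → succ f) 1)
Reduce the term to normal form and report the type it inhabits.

reduced normal form:
  1
type:
  Nat


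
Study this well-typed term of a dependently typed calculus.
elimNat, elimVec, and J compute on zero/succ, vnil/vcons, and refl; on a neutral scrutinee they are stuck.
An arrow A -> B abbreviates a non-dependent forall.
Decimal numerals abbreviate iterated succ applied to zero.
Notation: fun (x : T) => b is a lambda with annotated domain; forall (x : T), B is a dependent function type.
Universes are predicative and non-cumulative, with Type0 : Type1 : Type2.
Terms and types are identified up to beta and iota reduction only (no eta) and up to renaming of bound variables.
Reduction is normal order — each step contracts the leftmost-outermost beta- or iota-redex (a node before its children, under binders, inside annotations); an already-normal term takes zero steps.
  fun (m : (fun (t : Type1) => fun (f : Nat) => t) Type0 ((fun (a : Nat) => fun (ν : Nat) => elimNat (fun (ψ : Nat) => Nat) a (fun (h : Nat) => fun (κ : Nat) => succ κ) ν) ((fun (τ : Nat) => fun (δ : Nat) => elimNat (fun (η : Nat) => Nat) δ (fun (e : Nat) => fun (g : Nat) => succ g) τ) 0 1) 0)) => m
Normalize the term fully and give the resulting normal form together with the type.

reduced normal form:
  fun (m : Type0) => m
the term's type:
  Type0 -> Type0


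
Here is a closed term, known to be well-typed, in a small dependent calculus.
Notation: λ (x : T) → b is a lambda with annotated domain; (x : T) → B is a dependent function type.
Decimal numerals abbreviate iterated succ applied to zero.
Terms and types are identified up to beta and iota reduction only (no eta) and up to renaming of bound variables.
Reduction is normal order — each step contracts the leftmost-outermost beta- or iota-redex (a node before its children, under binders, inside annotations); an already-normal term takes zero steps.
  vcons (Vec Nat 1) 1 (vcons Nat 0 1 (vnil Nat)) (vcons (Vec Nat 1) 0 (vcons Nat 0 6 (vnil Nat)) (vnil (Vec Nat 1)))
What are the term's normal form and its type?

normal form:
  vcons (Vec Nat 1) 1 (vcons Nat 0 1 (vnil Nat)) (vcons (Vec Nat 1) 0 (vcons Nat 0 6 (vnil Nat)) (vnil (Vec Nat 1)))
inferred type:
  Vec (Vec Nat 1) 2
observation: no redex remains anywhere in the term; it is its own normal form.


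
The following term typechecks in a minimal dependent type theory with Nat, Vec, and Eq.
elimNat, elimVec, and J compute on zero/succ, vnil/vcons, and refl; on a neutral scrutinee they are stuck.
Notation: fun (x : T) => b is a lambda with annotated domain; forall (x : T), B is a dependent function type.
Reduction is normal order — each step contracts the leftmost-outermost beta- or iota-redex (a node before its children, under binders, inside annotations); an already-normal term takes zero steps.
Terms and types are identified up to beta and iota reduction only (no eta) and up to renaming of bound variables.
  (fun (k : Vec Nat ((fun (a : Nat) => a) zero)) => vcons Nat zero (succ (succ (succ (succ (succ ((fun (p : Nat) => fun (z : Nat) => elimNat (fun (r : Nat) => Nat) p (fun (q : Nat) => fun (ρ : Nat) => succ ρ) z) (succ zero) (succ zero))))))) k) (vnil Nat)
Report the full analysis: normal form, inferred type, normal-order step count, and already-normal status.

normal form:
  vcons Nat zero (succ (succ (succ (succ (succ (succ (succ zero))))))) (vnil Nat)
the term's type:
  Vec Nat (succ zero)
normal-order step count: 7
already normal: no
first redex: a beta-redex


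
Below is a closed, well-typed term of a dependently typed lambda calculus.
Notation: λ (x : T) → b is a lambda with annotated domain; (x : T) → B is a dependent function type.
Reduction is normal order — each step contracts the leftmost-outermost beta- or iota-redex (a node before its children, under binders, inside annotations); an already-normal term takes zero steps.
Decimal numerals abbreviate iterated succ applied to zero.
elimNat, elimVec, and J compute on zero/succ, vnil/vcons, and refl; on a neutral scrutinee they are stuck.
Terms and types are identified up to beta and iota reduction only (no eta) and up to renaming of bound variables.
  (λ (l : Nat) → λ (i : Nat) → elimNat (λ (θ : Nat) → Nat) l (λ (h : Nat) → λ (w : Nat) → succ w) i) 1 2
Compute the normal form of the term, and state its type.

normal form:
  3
the term's type:
  Nat


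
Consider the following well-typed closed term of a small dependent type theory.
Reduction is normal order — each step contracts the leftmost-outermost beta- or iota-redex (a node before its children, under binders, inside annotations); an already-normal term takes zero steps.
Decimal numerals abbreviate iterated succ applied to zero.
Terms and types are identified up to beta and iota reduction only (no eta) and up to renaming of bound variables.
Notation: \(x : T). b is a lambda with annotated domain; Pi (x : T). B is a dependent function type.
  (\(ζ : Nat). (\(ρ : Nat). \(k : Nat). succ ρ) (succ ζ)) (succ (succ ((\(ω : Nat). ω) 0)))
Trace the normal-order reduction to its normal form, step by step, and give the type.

reduction (normal order):
  (\(ζ : Nat). (\(ρ : Nat). \(k : Nat). succ ρ) (succ ζ)) (succ (succ ((\(ω : Nat). ω) 0)))
  ~> (\(ζ : Nat). \(ρ : Nat). succ ζ) (succ (succ (succ ((\(k : Nat). k) 0))))
  ~> \(ζ : Nat). succ (succ (succ (succ ((\(ρ : Nat). ρ) 0))))
  ~> \(ζ : Nat). 4
the term's type:
  Pi (ζ : Nat). Nat


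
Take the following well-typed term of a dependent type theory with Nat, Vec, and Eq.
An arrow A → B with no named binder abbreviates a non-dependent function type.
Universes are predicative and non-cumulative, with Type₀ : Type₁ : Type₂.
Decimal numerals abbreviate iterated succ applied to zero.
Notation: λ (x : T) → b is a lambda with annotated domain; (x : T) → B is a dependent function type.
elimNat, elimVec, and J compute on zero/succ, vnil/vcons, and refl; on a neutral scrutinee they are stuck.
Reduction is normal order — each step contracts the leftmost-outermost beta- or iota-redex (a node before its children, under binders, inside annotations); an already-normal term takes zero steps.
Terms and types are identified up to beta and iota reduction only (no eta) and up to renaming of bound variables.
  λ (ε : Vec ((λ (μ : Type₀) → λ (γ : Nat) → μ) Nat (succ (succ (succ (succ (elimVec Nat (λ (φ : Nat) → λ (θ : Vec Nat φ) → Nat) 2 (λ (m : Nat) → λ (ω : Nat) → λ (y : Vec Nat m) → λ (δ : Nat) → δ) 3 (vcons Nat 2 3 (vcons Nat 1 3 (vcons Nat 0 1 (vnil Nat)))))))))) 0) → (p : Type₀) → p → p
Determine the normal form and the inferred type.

resulting normal form:
  λ (ε : Vec Nat 0) → (μ : Type₀) → μ → μ
inferred type:
  Vec Nat 0 → Type₁
observation: 2 normal-order steps normalize the term, beginning with a beta-redex.


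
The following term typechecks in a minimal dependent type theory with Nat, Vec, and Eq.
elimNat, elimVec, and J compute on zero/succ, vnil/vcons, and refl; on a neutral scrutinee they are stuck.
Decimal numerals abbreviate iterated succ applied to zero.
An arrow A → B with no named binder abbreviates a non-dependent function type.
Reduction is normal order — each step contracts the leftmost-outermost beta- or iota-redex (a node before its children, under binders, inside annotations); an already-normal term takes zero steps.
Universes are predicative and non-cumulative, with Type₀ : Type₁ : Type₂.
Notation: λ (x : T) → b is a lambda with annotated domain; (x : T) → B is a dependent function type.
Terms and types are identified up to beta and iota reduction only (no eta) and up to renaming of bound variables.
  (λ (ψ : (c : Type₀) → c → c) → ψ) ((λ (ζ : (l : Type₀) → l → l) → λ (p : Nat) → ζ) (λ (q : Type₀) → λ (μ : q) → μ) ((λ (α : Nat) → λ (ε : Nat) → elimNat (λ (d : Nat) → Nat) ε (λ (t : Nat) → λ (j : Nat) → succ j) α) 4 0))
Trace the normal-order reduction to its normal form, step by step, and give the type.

normal-order reduction sequence:
  (λ (ψ : (c : Type₀) → c → c) → ψ) ((λ (ζ : (l : Type₀) → l → l) → λ (p : Nat) → ζ) (λ (q : Type₀) → λ (μ : q) → μ) ((λ (α : Nat) → λ (ε : Nat) → elimNat (λ (d : Nat) → Nat) ε (λ (t : Nat) → λ (j : Nat) → succ j) α) 4 0))
  ~> (λ (ψ : (c : Type₀) → c → c) → λ (ζ : Nat) → ψ) (λ (l : Type₀) → λ (p : l) → p) ((λ (q : Nat) → λ (μ : Nat) → elimNat (λ (α : Nat) → Nat) μ (λ (ε : Nat) → λ (d : Nat) → succ d) q) 4 0)
  ~> (λ (ψ : Nat) → λ (c : Type₀) → λ (ζ : c) → ζ) ((λ (l : Nat) → λ (p : Nat) → elimNat (λ (q : Nat) → Nat) p (λ (μ : Nat) → λ (α : Nat) → succ α) l) 4 0)
  ~> λ (ψ : Type₀) → λ (c : ψ) → c
type:
  (ψ : Type₀) → ψ → ψ
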